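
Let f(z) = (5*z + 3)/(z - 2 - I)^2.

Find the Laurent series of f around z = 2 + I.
Put w = z - (2 + I), i.e. z = w + 2 + I. The denominator is w^2, so it suffices to rewrite the numerator in powers of w.

P(z) = 5*z + 3
P(w + 2 + I) = 13 + 5*I + 5*w

Dividing each term by w^2:
  f = (13 + 5*I)/w^2 + 5/w

Substituting back w = z - 2 - I:
  f(z) = (13 + 5*I)/(z - 2 - I)^2 + 5/(z - 2 - I)

The series is finite because the numerator is a polynomial; the negative powers form the principal part, and the coefficient of 1/(z - 2 - I) gives Res(f, 2 + I) = 5.

Final answer: (13 + 5*I)/(z - 2 - I)^2 + 5/(z - 2 - I)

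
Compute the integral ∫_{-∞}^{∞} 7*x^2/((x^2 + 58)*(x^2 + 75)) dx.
Let f(z) = 7*z^2/((z^2 + 58)*(z^2 + 75)). The denominator has no real zeros and deg Q - deg P = 2 ≥ 2, so the integral of f over the upper semicircle |z| = R tends to 0 as R → ∞. Closing the contour in the upper half-plane,
  ∫_{-∞}^{∞} f(x) dx = 2πi · Σ Res(f, z_k)  over the poles with Im z_k > 0.

Zeros of the denominator: z^2 + 58 = 0 gives z = ±sqrt(58)*I; z^2 + 75 = 0 gives z = ±5*sqrt(3)*I.
Upper half-plane: z = 5*sqrt(3)*I, z = sqrt(58)*I (simple).

Each pole is a simple zero of Q(z) = z^4 + 133*z^2 + 4350, so Res(f, z₀) = P(z₀)/Q'(z₀) with P(z) = 7*z^2, Q'(z) = 4*z^3 + 266*z:
  Res(f, 5*sqrt(3)*I) = (-525)/(-170*sqrt(3)*I) = -35*sqrt(3)*I/34
  Res(f, sqrt(58)*I) = (-406)/(34*sqrt(58)*I) = 7*sqrt(58)*I/34

Sum of residues: 7*I*(-5*sqrt(3) + sqrt(58))/34
∫_{-∞}^{∞} f(x) dx = 2πi · (7*I*(-5*sqrt(3) + sqrt(58))/34) = 7*pi*(-sqrt(58) + 5*sqrt(3))/17

Final answer: 7*pi*(-sqrt(58) + 5*sqrt(3))/17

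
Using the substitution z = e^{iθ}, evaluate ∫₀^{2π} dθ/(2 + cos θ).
Let J = ∫₀^{2π} dθ/(2 + cos θ).
Put z = e^{iθ}: then cos θ = (z + 1/z)/2, dθ = dz/(iz), and z runs once counterclockwise around |z| = 1:
  J = ∮_{|z|=1} 1/(2 + (z + 1/z)/2) · dz/(iz) = (2/i) ∮_{|z|=1} dz/(z^2 + 4*z + 1).
The roots of z^2 + 4*z + 1 are z = (-2 ± sqrt(2^2 - 1^2)), with sqrt(3) = sqrt(3); their product is 1, so only z₊ = -2 + sqrt(3) lies inside the unit circle (z₋ = -2 - sqrt(3) lies outside).
z₊ is a simple zero of q(z) = z^2 + 4*z + 1, so Res(1/q, z₊) = 1/q'(z₊) with q'(z) = 2*z + 4; and q'(z₊) = (z₊ - z₋) = 2*sqrt(3).
Therefore J = (2/i) · 2πi · 1/(2*sqrt(3)) = 2*pi/(sqrt(3)) = 2*sqrt(3)*pi/3

Final answer: 2*sqrt(3)*pi/3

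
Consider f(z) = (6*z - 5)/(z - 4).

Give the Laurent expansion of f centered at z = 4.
Put w = z - (4), i.e. z = w + 4. The denominator is w, so it suffices to rewrite the numerator in powers of w.

P(z) = 6*z - 5
P(w + 4) = 19 + 6*w

Dividing each term by w:
  f = 19/w + 6

Substituting back w = z - 4:
  f(z) = 19/(z - 4) + 6

The series is finite because the numerator is a polynomial; the negative powers form the principal part, and the coefficient of 1/(z - 4) gives Res(f, 4) = 19.

Final answer: 19/(z - 4) + 6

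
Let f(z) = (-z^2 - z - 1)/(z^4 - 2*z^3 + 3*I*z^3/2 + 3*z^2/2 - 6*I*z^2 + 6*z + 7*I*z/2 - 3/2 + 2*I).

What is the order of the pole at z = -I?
Factor the denominator:
  z^4 - 2*z^3 + 3*I*z^3/2 + 3*z^2/2 - 6*I*z^2 + 6*z + 7*I*z/2 - 3/2 + 2*I = (z + I)^3*(z - 2 - 3*I/2)

The numerator P(z) = -z^2 - z - 1 has P(-I) = I ≠ 0, so no factor of (z + I) cancels.
Near z = -I we can therefore write f(z) = g(z)/(z + I)^3 with g analytic at -I and g(-I) ≠ 0 (g is the numerator divided by the remaining denominator factors).

Hence z = -I is a pole of order 3.

Final answer: 3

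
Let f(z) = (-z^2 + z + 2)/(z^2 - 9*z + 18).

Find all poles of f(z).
{3, 6}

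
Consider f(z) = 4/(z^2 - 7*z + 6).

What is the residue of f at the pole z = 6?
4/5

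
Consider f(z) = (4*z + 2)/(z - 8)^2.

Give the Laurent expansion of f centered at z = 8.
Put w = z - (8), i.e. z = w + 8. The denominator is w^2, so it suffices to rewrite the numerator in powers of w.

P(z) = 4*z + 2
P(w + 8) = 34 + 4*w

Dividing each term by w^2:
  f = 34/w^2 + 4/w

Substituting back w = z - 8:
  f(z) = 34/(z - 8)^2 + 4/(z - 8)

The series is finite because the numerator is a polynomial; the negative powers form the principal part, and the coefficient of 1/(z - 8) gives Res(f, 8) = 4.

Final answer: 34/(z - 8)^2 + 4/(z - 8)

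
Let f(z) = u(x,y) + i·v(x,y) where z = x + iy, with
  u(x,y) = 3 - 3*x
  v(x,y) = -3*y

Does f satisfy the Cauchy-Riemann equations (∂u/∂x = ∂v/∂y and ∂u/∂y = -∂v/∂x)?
∂u/∂x = -3
∂v/∂y = -3
∂u/∂y = 0
∂v/∂x = 0
∂u/∂x = ∂v/∂y and ∂u/∂y = -∂v/∂x hold identically; f is analytic.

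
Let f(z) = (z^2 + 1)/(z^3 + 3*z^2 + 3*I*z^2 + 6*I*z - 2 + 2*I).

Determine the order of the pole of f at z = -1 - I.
Factor the denominator:
  z^3 + 3*z^2 + 3*I*z^2 + 6*I*z - 2 + 2*I = (z + 1 + I)^3

The numerator P(z) = z^2 + 1 has P(-1 - I) = 1 + 2*I ≠ 0, so no factor of (z + 1 + I) cancels.
Near z = -1 - I we can therefore write f(z) = g(z)/(z + 1 + I)^3 with g analytic at -1 - I and g(-1 - I) ≠ 0 (g is just the numerator).

Hence z = -1 - I is a pole of order 3.

Final answer: 3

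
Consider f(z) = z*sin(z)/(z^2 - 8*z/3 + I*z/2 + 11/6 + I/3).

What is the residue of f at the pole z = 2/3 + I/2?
(-1/29 - 12*I/29)*sin(2/3 + I/2)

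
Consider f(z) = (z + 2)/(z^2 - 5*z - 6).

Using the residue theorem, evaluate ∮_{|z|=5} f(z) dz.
By the residue theorem, ∮_C f(z) dz = 2πi · (sum of the residues of f at the poles inside |z| = 5).

The denominator factors as (z + 1)*(z - 6), so the singularities of f are simple poles at z = -1, z = 6.
  |-1|² = 1 < 25 = 5², so this pole is inside the contour.
  |6|² = 36 > 25 = 5², so this pole is outside the contour.

With P(z) = z + 2 and Q(z) = z^2 - 5*z - 6, each pole is simple, so Res(f, z₀) = P(z₀)/Q'(z₀) with Q'(z) = 2*z - 5.
  Res(f, -1) = P(-1)/Q'(-1) = (1)/(-7) = -1/7

∮_C f(z) dz = 2πi · (-1/7) = -2*I*pi/7

Final answer: -2*I*pi/7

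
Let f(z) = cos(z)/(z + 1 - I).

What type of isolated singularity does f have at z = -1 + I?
pole of order 1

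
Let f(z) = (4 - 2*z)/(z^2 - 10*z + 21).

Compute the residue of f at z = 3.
Write f(z) = P(z)/Q(z) with P(z) = 4 - 2*z and Q(z) = z^2 - 10*z + 21.
The denominator factors as Q(z) = (z - 3)*(z - 7), so z = 3 is a simple zero of Q and P is analytic there; z = 3 is therefore a simple pole and
  Res(f, z₀) = P(z₀)/Q'(z₀).

Q'(z) = 2*z - 10, so Q'(3) = -4.
P(3) = -2.

Res(f, 3) = (-2)/(-4) = 1/2

Final answer: 1/2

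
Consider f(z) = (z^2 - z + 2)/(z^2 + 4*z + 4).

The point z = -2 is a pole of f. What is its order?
Factor the denominator:
  z^2 + 4*z + 4 = (z + 2)^2

The numerator P(z) = z^2 - z + 2 has P(-2) = 8 ≠ 0, so no factor of (z + 2) cancels.
Near z = -2 we can therefore write f(z) = g(z)/(z + 2)^2 with g analytic at -2 and g(-2) ≠ 0 (g is just the numerator).

Hence z = -2 is a pole of order 2.

Final answer: 2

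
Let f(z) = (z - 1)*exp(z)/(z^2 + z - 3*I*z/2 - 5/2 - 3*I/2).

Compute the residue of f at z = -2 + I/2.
Write f(z) = P(z)/Q(z) with P(z) = (z - 1)*exp(z) and Q(z) = z^2 + z - 3*I*z/2 - 5/2 - 3*I/2.
The denominator factors as Q(z) = (z - 1 - I)*(z + 2 - I/2), so z = -2 + I/2 is a simple zero of Q and P is analytic there; z = -2 + I/2 is therefore a simple pole and
  Res(f, z₀) = P(z₀)/Q'(z₀).

Q'(z) = 2*z + 1 - 3*I/2, so Q'(-2 + I/2) = -3 - I/2.
P(-2 + I/2) = (-3 + I/2)*exp(-2 + I/2).

Res(f, -2 + I/2) = ((-3 + I/2)*exp(-2 + I/2))/(-3 - I/2) = (35/37 - 12*I/37)*exp(-2 + I/2)

Final answer: (35/37 - 12*I/37)*exp(-2 + I/2)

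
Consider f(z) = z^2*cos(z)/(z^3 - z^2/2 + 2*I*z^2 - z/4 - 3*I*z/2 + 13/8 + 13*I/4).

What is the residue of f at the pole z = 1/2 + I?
(31/221 - 41*I/442)*cos(1/2 + I)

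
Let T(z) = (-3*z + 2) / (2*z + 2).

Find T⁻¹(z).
Set w = T(z) = (-3*z + 2) / (2*z + 2) and solve for z:
  w*(2*z + 2) = -3*z + 2
  2*w + z*(2*w + 3) - 2 = 0
  z*(2*w + 3) = 2 - 2*w
  z = (2*w - 2)/(-2*w - 3)
Renaming the variable, T⁻¹(z) = (2*z - 2)/(-2*z - 3) = (-2*z + 2)/(2*z + 3).
(Check: ad - bc = -10 ≠ 0, so T is invertible.)

Final answer: (-2*z + 2)/(2*z + 3)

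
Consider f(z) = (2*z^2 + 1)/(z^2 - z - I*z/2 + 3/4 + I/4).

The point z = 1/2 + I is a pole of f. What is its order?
Factor the denominator:
  z^2 - z - I*z/2 + 3/4 + I/4 = (z - 1/2 - I)*(z - 1/2 + I/2)

The numerator P(z) = 2*z^2 + 1 has P(1/2 + I) = -1/2 + 2*I ≠ 0, so no factor of (z - 1/2 - I) cancels.
Near z = 1/2 + I we can therefore write f(z) = g(z)/(z - 1/2 - I) with g analytic at 1/2 + I and g(1/2 + I) ≠ 0 (g is the numerator divided by the remaining denominator factors).

Hence z = 1/2 + I is a pole of order 1.

Final answer: 1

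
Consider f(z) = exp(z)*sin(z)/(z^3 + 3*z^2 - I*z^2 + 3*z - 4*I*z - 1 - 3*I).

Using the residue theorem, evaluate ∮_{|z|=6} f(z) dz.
By the residue theorem, ∮_C f(z) dz = 2πi · (sum of the residues of f at the poles inside |z| = 6).

The denominator factors as (z + 1 - I)*(z + 2 + I)*(z - I), so the singularities of f are simple poles at z = -1 + I, z = -2 - I, z = I.
  |-1 + I|² = 2 < 36 = 6², so this pole is inside the contour.
  |-2 - I|² = 5 < 36 = 6², so this pole is inside the contour.
  |I|² = 1 < 36 = 6², so this pole is inside the contour.

With P(z) = exp(z)*sin(z) and Q(z) = z^3 + 3*z^2 - I*z^2 + 3*z - 4*I*z - 1 - 3*I, each pole is simple, so Res(f, z₀) = P(z₀)/Q'(z₀) with Q'(z) = 3*z^2 + 6*z - 2*I*z + 3 - 4*I.
  Res(f, -1 + I) = P(-1 + I)/Q'(-1 + I) = (-exp(-1 + I)*sin(1 - I))/(-1 - 2*I) = (1/5 - 2*I/5)*exp(-1 + I)*sin(1 - I)
  Res(f, -2 - I) = P(-2 - I)/Q'(-2 - I) = (-exp(-2 - I)*sin(2 + I))/(-2 + 6*I) = (1/20 + 3*I/20)*exp(-2 - I)*sin(2 + I)
  Res(f, I) = P(I)/Q'(I) = (I*exp(I)*sinh(1))/(2 + 2*I) = (1/4 + I/4)*exp(I)*sinh(1)

Sum of residues inside C: (1/5 - 2*I/5)*exp(-1 + I)*sin(1 - I) + (1/20 + 3*I/20)*exp(-2 - I)*sin(2 + I) + (1/4 + I/4)*exp(I)*sinh(1)
∮_C f(z) dz = 2πi · ((1/5 - 2*I/5)*exp(-1 + I)*sin(1 - I) + (1/20 + 3*I/20)*exp(-2 - I)*sin(2 + I) + (1/4 + I/4)*exp(I)*sinh(1)) = pi*(-1/2 + I/2)*exp(I)*sinh(1) + pi*(-3/10 + I/10)*exp(-2 - I)*sin(2 + I) + pi*(4/5 + 2*I/5)*exp(-1 + I)*sin(1 - I)

Final answer: pi*(-1/2 + I/2)*exp(I)*sinh(1) + pi*(-3/10 + I/10)*exp(-2 - I)*sin(2 + I) + pi*(4/5 + 2*I/5)*exp(-1 + I)*sin(1 - I)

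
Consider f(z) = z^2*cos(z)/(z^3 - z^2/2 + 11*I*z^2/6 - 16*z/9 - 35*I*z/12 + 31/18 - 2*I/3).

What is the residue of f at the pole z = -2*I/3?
Write f(z) = P(z)/Q(z) with P(z) = z^2*cos(z) and Q(z) = z^3 - z^2/2 + 11*I*z^2/6 - 16*z/9 - 35*I*z/12 + 31/18 - 2*I/3.
The denominator factors as Q(z) = (z + 1 + 3*I/2)*(z + 2*I/3)*(z - 3/2 - I/3), so z = -2*I/3 is a simple zero of Q and P is analytic there; z = -2*I/3 is therefore a simple pole and
  Res(f, z₀) = P(z₀)/Q'(z₀).

Q'(z) = 3*z^2 - z + 11*I*z/3 - 16/9 - 35*I/12, so Q'(-2*I/3) = -2/3 - 9*I/4.
P(-2*I/3) = -4*cosh(2/3)/9.

Res(f, -2*I/3) = (-4*cosh(2/3)/9)/(-2/3 - 9*I/4) = (128/2379 - 144*I/793)*cosh(2/3)

Final answer: (128/2379 - 144*I/793)*cosh(2/3)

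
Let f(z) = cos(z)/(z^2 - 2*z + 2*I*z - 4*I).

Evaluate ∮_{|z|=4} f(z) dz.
By the residue theorem, ∮_C f(z) dz = 2πi · (sum of the residues of f at the poles inside |z| = 4).

The denominator factors as (z - 2)*(z + 2*I), so the singularities of f are simple poles at z = 2, z = -2*I.
  |2|² = 4 < 16 = 4², so this pole is inside the contour.
  |-2*I|² = 4 < 16 = 4², so this pole is inside the contour.

With P(z) = cos(z) and Q(z) = z^2 - 2*z + 2*I*z - 4*I, each pole is simple, so Res(f, z₀) = P(z₀)/Q'(z₀) with Q'(z) = 2*z - 2 + 2*I.
  Res(f, 2) = P(2)/Q'(2) = (cos(2))/(2 + 2*I) = (1/4 - I/4)*cos(2)
  Res(f, -2*I) = P(-2*I)/Q'(-2*I) = (cosh(2))/(-2 - 2*I) = (-1/4 + I/4)*cosh(2)

Sum of residues inside C: (1/4 - I/4)*cos(2) + (-1/4 + I/4)*cosh(2)
∮_C f(z) dz = 2πi · ((1/4 - I/4)*cos(2) + (-1/4 + I/4)*cosh(2)) = pi*(-1/2 - I/2)*cosh(2) + pi*(1/2 + I/2)*cos(2)

Final answer: pi*(-1/2 - I/2)*cosh(2) + pi*(1/2 + I/2)*cos(2)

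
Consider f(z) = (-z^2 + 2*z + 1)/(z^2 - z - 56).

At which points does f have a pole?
{-7, 8}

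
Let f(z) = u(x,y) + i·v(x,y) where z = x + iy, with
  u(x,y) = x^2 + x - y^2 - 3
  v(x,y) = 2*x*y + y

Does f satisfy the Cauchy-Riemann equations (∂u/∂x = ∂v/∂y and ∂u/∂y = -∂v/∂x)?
∂u/∂x = 2*x + 1
∂v/∂y = 2*x + 1
∂u/∂y = -2*y
∂v/∂x = 2*y
∂u/∂x = ∂v/∂y and ∂u/∂y = -∂v/∂x hold identically; f is analytic.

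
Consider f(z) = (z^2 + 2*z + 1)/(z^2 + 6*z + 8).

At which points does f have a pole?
The singularities of f are the zeros of the denominator. Factoring,
  z^2 + 6*z + 8 = (z + 4)*(z + 2)
so the candidates are z = -4, z = -2.

Check the numerator P(z) = z^2 + 2*z + 1 at each one:
  P(-4) = 9 ≠ 0, so z = -4 is a (simple) pole.
  P(-2) = 1 ≠ 0, so z = -2 is a (simple) pole.

Poles of f: {-4, -2}

Final answer: {-4, -2}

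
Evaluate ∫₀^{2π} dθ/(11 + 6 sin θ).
Call the integral J. The integrand is 2π-periodic and we integrate over a full period, so shifting θ does not change the value (θ → θ + π/2 turns sin θ into cos θ). Hence
  J = ∫₀^{2π} dθ/(11 + 6 cos θ).
Put z = e^{iθ}: then cos θ = (z + 1/z)/2, dθ = dz/(iz), and z runs once counterclockwise around |z| = 1:
  J = ∮_{|z|=1} 1/(11 + 6*(z + 1/z)/2) · dz/(iz) = (2/i) ∮_{|z|=1} dz/(6*z^2 + 22*z + 6).
The roots of 6*z^2 + 22*z + 6 are z = (-11 ± sqrt(11^2 - 6^2))/6, with sqrt(85) = sqrt(85); their product is 1, so only z₊ = -11/6 + sqrt(85)/6 lies inside the unit circle (z₋ = -11/6 - sqrt(85)/6 lies outside).
z₊ is a simple zero of q(z) = 6*z^2 + 22*z + 6, so Res(1/q, z₊) = 1/q'(z₊) with q'(z) = 12*z + 22; and q'(z₊) = 6*(z₊ - z₋) = 2*sqrt(85).
Therefore J = (2/i) · 2πi · 1/(2*sqrt(85)) = 2*pi/(sqrt(85)) = 2*sqrt(85)*pi/85

Final answer: 2*sqrt(85)*pi/85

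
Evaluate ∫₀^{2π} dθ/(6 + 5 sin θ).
2*sqrt(11)*pi/11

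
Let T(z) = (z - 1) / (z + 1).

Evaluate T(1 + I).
1/5 + 2*I/5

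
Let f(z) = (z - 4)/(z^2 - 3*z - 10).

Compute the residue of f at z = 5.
1/7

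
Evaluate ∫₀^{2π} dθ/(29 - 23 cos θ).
Call the integral J. The integrand is 2π-periodic and we integrate over a full period, so shifting θ does not change the value (θ → θ + π flips the sign of the trig term). Hence
  J = ∫₀^{2π} dθ/(29 + 23 cos θ).
Put z = e^{iθ}: then cos θ = (z + 1/z)/2, dθ = dz/(iz), and z runs once counterclockwise around |z| = 1:
  J = ∮_{|z|=1} 1/(29 + 23*(z + 1/z)/2) · dz/(iz) = (2/i) ∮_{|z|=1} dz/(23*z^2 + 58*z + 23).
The roots of 23*z^2 + 58*z + 23 are z = (-29 ± sqrt(29^2 - 23^2))/23, with sqrt(312) = 2*sqrt(78); their product is 1, so only z₊ = -29/23 + 2*sqrt(78)/23 lies inside the unit circle (z₋ = -29/23 - 2*sqrt(78)/23 lies outside).
z₊ is a simple zero of q(z) = 23*z^2 + 58*z + 23, so Res(1/q, z₊) = 1/q'(z₊) with q'(z) = 46*z + 58; and q'(z₊) = 23*(z₊ - z₋) = 4*sqrt(78).
Therefore J = (2/i) · 2πi · 1/(4*sqrt(78)) = 2*pi/(2*sqrt(78)) = sqrt(78)*pi/78

Final answer: sqrt(78)*pi/78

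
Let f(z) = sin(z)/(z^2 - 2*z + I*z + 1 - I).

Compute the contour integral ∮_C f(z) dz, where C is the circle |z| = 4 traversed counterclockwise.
By the residue theorem, ∮_C f(z) dz = 2πi · (sum of the residues of f at the poles inside |z| = 4).

The denominator factors as (z - 1)*(z - 1 + I), so the singularities of f are simple poles at z = 1, z = 1 - I.
  |1|² = 1 < 16 = 4², so this pole is inside the contour.
  |1 - I|² = 2 < 16 = 4², so this pole is inside the contour.

With P(z) = sin(z) and Q(z) = z^2 - 2*z + I*z + 1 - I, each pole is simple, so Res(f, z₀) = P(z₀)/Q'(z₀) with Q'(z) = 2*z - 2 + I.
  Res(f, 1) = P(1)/Q'(1) = (sin(1))/(I) = -I*sin(1)
  Res(f, 1 - I) = P(1 - I)/Q'(1 - I) = (sin(1 - I))/(-I) = I*sin(1 - I)

Sum of residues inside C: -I*sin(1) + I*sin(1 - I)
∮_C f(z) dz = 2πi · (-I*sin(1) + I*sin(1 - I)) = 2*pi*sin(1) - 2*pi*sin(1 - I)

Final answer: 2*pi*sin(1) - 2*pi*sin(1 - I)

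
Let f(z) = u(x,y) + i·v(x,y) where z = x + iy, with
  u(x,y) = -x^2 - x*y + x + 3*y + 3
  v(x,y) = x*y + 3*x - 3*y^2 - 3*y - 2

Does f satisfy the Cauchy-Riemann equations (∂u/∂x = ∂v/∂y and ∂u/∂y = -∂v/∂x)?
∂u/∂x = -2*x - y + 1
∂v/∂y = x - 6*y - 3
∂u/∂y = 3 - x
∂v/∂x = y + 3
∂u/∂x ≠ ∂v/∂y and ∂u/∂y ≠ -∂v/∂x; the Cauchy-Riemann equations are not satisfied, so f is not analytic.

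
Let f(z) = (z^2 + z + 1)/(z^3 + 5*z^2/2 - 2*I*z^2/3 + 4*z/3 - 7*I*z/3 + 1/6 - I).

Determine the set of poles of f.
The singularities of f are the zeros of the denominator. Factoring,
  z^3 + 5*z^2/2 - 2*I*z^2/3 + 4*z/3 - 7*I*z/3 + 1/6 - I = (z + 1/2)*(z - I)*(z + 2 + I/3)
so the candidates are z = -1/2, z = I, z = -2 - I/3.

Check the numerator P(z) = z^2 + z + 1 at each one:
  P(-1/2) = 3/4 ≠ 0, so z = -1/2 is a (simple) pole.
  P(I) = I ≠ 0, so z = I is a (simple) pole.
  P(-2 - I/3) = 26/9 + I ≠ 0, so z = -2 - I/3 is a (simple) pole.

Poles of f: {-2 - I/3, -1/2, I}

Final answer: {-2 - I/3, -1/2, I}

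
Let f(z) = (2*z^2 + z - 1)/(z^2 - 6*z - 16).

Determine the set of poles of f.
{-2, 8}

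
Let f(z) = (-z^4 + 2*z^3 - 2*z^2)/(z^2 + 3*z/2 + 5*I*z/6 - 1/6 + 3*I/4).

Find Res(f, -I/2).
177/656 + 129*I/656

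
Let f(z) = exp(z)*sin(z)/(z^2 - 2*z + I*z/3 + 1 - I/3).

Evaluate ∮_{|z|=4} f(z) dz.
By the residue theorem, ∮_C f(z) dz = 2πi · (sum of the residues of f at the poles inside |z| = 4).

The denominator factors as (z - 1)*(z - 1 + I/3), so the singularities of f are simple poles at z = 1, z = 1 - I/3.
  |1|² = 1 < 16 = 4², so this pole is inside the contour.
  |1 - I/3|² = 10/9 < 16 = 4², so this pole is inside the contour.

With P(z) = exp(z)*sin(z) and Q(z) = z^2 - 2*z + I*z/3 + 1 - I/3, each pole is simple, so Res(f, z₀) = P(z₀)/Q'(z₀) with Q'(z) = 2*z - 2 + I/3.
  Res(f, 1) = P(1)/Q'(1) = (exp(1)*sin(1))/(I/3) = -3*exp(1)*I*sin(1)
  Res(f, 1 - I/3) = P(1 - I/3)/Q'(1 - I/3) = (exp(1 - I/3)*sin(1 - I/3))/(-I/3) = 3*I*exp(1 - I/3)*sin(1 - I/3)

Sum of residues inside C: -3*exp(1)*I*sin(1) + 3*I*exp(1 - I/3)*sin(1 - I/3)
∮_C f(z) dz = 2πi · (-3*exp(1)*I*sin(1) + 3*I*exp(1 - I/3)*sin(1 - I/3)) = 6*exp(1)*pi*sin(1) - 6*pi*exp(1 - I/3)*sin(1 - I/3)

Final answer: 6*exp(1)*pi*sin(1) - 6*pi*exp(1 - I/3)*sin(1 - I/3)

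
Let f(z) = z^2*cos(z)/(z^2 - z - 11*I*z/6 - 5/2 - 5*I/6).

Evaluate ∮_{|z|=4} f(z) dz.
pi*(-656/1119 - 136*I/373)*cos(1 - I/3) + pi*(-1149/373 + 882*I/373)*cos(2 + 3*I/2)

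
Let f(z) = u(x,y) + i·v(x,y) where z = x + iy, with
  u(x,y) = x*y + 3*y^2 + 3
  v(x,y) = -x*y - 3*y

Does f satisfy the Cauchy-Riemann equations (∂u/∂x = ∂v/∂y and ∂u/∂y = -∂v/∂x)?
∂u/∂x = y
∂v/∂y = -x - 3
∂u/∂y = x + 6*y
∂v/∂x = -y
∂u/∂x ≠ ∂v/∂y and ∂u/∂y ≠ -∂v/∂x; the Cauchy-Riemann equations are not satisfied, so f is not analytic.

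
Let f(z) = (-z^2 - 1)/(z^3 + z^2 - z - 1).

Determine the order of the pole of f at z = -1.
Factor the denominator:
  z^3 + z^2 - z - 1 = (z + 1)^2*(z - 1)

The numerator P(z) = -z^2 - 1 has P(-1) = -2 ≠ 0, so no factor of (z + 1) cancels.
Near z = -1 we can therefore write f(z) = g(z)/(z + 1)^2 with g analytic at -1 and g(-1) ≠ 0 (g is the numerator divided by the remaining denominator factors).

Hence z = -1 is a pole of order 2.

Final answer: 2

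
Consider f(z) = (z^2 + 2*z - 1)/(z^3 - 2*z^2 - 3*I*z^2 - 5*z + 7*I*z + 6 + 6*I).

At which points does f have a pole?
The singularities of f are the zeros of the denominator. Factoring,
  z^3 - 2*z^2 - 3*I*z^2 - 5*z + 7*I*z + 6 + 6*I = (z - 2*I)*(z + 1 - I)*(z - 3)
so the candidates are z = 2*I, z = -1 + I, z = 3.

Check the numerator P(z) = z^2 + 2*z - 1 at each one:
  P(2*I) = -5 + 4*I ≠ 0, so z = 2*I is a (simple) pole.
  P(-1 + I) = -3 ≠ 0, so z = -1 + I is a (simple) pole.
  P(3) = 14 ≠ 0, so z = 3 is a (simple) pole.

Poles of f: {-1 + I, 2*I, 3}

Final answer: {-1 + I, 2*I, 3}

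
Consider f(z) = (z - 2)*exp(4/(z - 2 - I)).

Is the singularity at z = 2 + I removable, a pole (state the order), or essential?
Let u = z - 2 - I. Then
  e^(4/u) = Σ_{k≥0} (4)^k/(k!·u^k) = 1 + 4/u + 8/u^2 + 32/(3*u^3) + ...
which has infinitely many negative powers of u, so exp(4/(z - 2 - I)) has an essential singularity at z = 2 + I.
The extra factor z - 2 is a nonzero polynomial; if the product had at most a pole at z = 2 + I, dividing by that polynomial would leave exp(4/(z - 2 - I)) with at most a pole too — contradiction. (Equivalently, the product's Laurent series still has infinitely many negative powers.)
So the singularity is essential.

Final answer: essential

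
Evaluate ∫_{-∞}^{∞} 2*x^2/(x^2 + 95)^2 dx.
sqrt(95)*pi/95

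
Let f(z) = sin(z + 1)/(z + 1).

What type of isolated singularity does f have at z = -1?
Let u = z + 1. The argument of sin is z + 1 = u, so
  f = sin(u)/u = ((u) - (u)^3/6 + ...)/u = 1 - (1/6)*u^2 + ...
The Laurent expansion about u = 0 has no negative powers; equivalently lim_{z→-1} f(z) = 1 exists and is finite.
So the singularity is removable.

Final answer: removable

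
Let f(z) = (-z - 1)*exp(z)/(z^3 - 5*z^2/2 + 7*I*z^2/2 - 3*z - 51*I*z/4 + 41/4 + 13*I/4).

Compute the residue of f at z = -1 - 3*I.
Write f(z) = P(z)/Q(z) with P(z) = (-z - 1)*exp(z) and Q(z) = z^3 - 5*z^2/2 + 7*I*z^2/2 - 3*z - 51*I*z/4 + 41/4 + 13*I/4.
The denominator factors as Q(z) = (z - 1/2 + I)*(z + 1 + 3*I)*(z - 3 - I/2), so z = -1 - 3*I is a simple zero of Q and P is analytic there; z = -1 - 3*I is therefore a simple pole and
  Res(f, z₀) = P(z₀)/Q'(z₀).

Q'(z) = 3*z^2 - 5*z + 7*I*z - 3 - 51*I/4, so Q'(-1 - 3*I) = -1 + 53*I/4.
P(-1 - 3*I) = 3*I*exp(-1 - 3*I).

Res(f, -1 - 3*I) = (3*I*exp(-1 - 3*I))/(-1 + 53*I/4) = (636/2825 - 48*I/2825)*exp(-1 - 3*I)

Final answer: (636/2825 - 48*I/2825)*exp(-1 - 3*I)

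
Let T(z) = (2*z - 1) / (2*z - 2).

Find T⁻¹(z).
Set w = T(z) = (2*z - 1) / (2*z - 2) and solve for z:
  w*(2*z - 2) = 2*z - 1
  -2*w + z*(2*w - 2) + 1 = 0
  z*(2*w - 2) = 2*w - 1
  z = (1 - 2*w)/(2 - 2*w)
Renaming the variable, T⁻¹(z) = (-2*z + 1)/(-2*z + 2) = (2*z - 1)/(2*z - 2).
(Check: ad - bc = -2 ≠ 0, so T is invertible.)

Final answer: (2*z - 1)/(2*z - 2)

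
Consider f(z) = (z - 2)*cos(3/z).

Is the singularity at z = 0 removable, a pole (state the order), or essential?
essential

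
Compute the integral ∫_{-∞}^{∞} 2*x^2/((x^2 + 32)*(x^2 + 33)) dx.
2*pi*(-4*sqrt(2) + sqrt(33))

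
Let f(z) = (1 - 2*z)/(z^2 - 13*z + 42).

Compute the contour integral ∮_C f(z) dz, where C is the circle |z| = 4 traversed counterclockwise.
By the residue theorem, ∮_C f(z) dz = 2πi · (sum of the residues of f at the poles inside |z| = 4).

The denominator factors as (z - 6)*(z - 7), so the singularities of f are simple poles at z = 6, z = 7.
  |6|² = 36 > 16 = 4², so this pole is outside the contour.
  |7|² = 49 > 16 = 4², so this pole is outside the contour.

No pole lies inside the contour, so f is analytic on and inside C and the integral is 0 (Cauchy's theorem).

Final answer: 0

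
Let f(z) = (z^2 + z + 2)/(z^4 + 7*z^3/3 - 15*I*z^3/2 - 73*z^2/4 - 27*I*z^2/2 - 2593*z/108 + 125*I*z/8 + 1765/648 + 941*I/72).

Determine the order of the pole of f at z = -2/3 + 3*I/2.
Factor the denominator:
  z^4 + 7*z^3/3 - 15*I*z^3/2 - 73*z^2/4 - 27*I*z^2/2 - 2593*z/108 + 125*I*z/8 + 1765/648 + 941*I/72 = (z + 2/3 - 3*I/2)^3*(z + 1/3 - 3*I)

The numerator P(z) = z^2 + z + 2 has P(-2/3 + 3*I/2) = -17/36 - I/2 ≠ 0, so no factor of (z + 2/3 - 3*I/2) cancels.
Near z = -2/3 + 3*I/2 we can therefore write f(z) = g(z)/(z + 2/3 - 3*I/2)^3 with g analytic at -2/3 + 3*I/2 and g(-2/3 + 3*I/2) ≠ 0 (g is the numerator divided by the remaining denominator factors).

Hence z = -2/3 + 3*I/2 is a pole of order 3.

Final answer: 3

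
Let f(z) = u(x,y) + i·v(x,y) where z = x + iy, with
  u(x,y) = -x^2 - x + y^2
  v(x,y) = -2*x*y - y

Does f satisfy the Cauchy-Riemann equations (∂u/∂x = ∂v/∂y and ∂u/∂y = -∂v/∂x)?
∂u/∂x = -2*x - 1
∂v/∂y = -2*x - 1
∂u/∂y = 2*y
∂v/∂x = -2*y
∂u/∂x = ∂v/∂y and ∂u/∂y = -∂v/∂x hold identically; f is analytic.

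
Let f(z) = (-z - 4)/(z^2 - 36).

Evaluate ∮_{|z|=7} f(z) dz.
By the residue theorem, ∮_C f(z) dz = 2πi · (sum of the residues of f at the poles inside |z| = 7).

The denominator factors as (z + 6)*(z - 6), so the singularities of f are simple poles at z = -6, z = 6.
  |-6|² = 36 < 49 = 7², so this pole is inside the contour.
  |6|² = 36 < 49 = 7², so this pole is inside the contour.

With P(z) = -z - 4 and Q(z) = z^2 - 36, each pole is simple, so Res(f, z₀) = P(z₀)/Q'(z₀) with Q'(z) = 2*z.
  Res(f, -6) = P(-6)/Q'(-6) = (2)/(-12) = -1/6
  Res(f, 6) = P(6)/Q'(6) = (-10)/(12) = -5/6

Sum of residues inside C: -1
∮_C f(z) dz = 2πi · (-1) = -2*I*pi

Final answer: -2*I*pi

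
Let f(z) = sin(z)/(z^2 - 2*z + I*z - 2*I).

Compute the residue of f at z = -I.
(1/5 + 2*I/5)*sinh(1)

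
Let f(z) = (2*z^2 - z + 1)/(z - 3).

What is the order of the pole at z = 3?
Factor the denominator:
  z - 3 = (z - 3)

The numerator P(z) = 2*z^2 - z + 1 has P(3) = 16 ≠ 0, so no factor of (z - 3) cancels.
Near z = 3 we can therefore write f(z) = g(z)/(z - 3) with g analytic at 3 and g(3) ≠ 0 (g is just the numerator).

Hence z = 3 is a pole of order 1.

Final answer: 1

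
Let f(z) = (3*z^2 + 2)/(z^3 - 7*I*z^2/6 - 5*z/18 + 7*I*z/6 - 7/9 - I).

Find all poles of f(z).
The singularities of f are the zeros of the denominator. Factoring,
  z^3 - 7*I*z^2/6 - 5*z/18 + 7*I*z/6 - 7/9 - I = (z + 2*I/3)*(z - 1 - I/3)*(z + 1 - 3*I/2)
so the candidates are z = -2*I/3, z = 1 + I/3, z = -1 + 3*I/2.

Check the numerator P(z) = 3*z^2 + 2 at each one:
  P(-2*I/3) = 2/3 ≠ 0, so z = -2*I/3 is a (simple) pole.
  P(1 + I/3) = 14/3 + 2*I ≠ 0, so z = 1 + I/3 is a (simple) pole.
  P(-1 + 3*I/2) = -7/4 - 9*I ≠ 0, so z = -1 + 3*I/2 is a (simple) pole.

Poles of f: {-1 + 3*I/2, -2*I/3, 1 + I/3}

Final answer: {-1 + 3*I/2, -2*I/3, 1 + I/3}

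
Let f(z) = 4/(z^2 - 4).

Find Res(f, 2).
Write f(z) = P(z)/Q(z) with P(z) = 4 and Q(z) = z^2 - 4.
The denominator factors as Q(z) = (z + 2)*(z - 2), so z = 2 is a simple zero of Q and P is analytic there; z = 2 is therefore a simple pole and
  Res(f, z₀) = P(z₀)/Q'(z₀).

Q'(z) = 2*z, so Q'(2) = 4.
P(2) = 4.

Res(f, 2) = (4)/(4) = 1

Final answer: 1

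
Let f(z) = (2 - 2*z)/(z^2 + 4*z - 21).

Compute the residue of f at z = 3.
Write f(z) = P(z)/Q(z) with P(z) = 2 - 2*z and Q(z) = z^2 + 4*z - 21.
The denominator factors as Q(z) = (z - 3)*(z + 7), so z = 3 is a simple zero of Q and P is analytic there; z = 3 is therefore a simple pole and
  Res(f, z₀) = P(z₀)/Q'(z₀).

Q'(z) = 2*z + 4, so Q'(3) = 10.
P(3) = -4.

Res(f, 3) = (-4)/(10) = -2/5

Final answer: -2/5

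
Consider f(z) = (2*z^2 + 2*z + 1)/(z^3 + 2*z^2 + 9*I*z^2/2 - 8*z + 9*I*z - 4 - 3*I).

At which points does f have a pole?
The singularities of f are the zeros of the denominator. Factoring,
  z^3 + 2*z^2 + 9*I*z^2/2 - 8*z + 9*I*z - 4 - 3*I = (z + 3 + I)*(z + I/2)*(z - 1 + 3*I)
so the candidates are z = -3 - I, z = -I/2, z = 1 - 3*I.

Check the numerator P(z) = 2*z^2 + 2*z + 1 at each one:
  P(-3 - I) = 11 + 10*I ≠ 0, so z = -3 - I is a (simple) pole.
  P(-I/2) = 1/2 - I ≠ 0, so z = -I/2 is a (simple) pole.
  P(1 - 3*I) = -13 - 18*I ≠ 0, so z = 1 - 3*I is a (simple) pole.

Poles of f: {-3 - I, -I/2, 1 - 3*I}

Final answer: {-3 - I, -I/2, 1 - 3*I}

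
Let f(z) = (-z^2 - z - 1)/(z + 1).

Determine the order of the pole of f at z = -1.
Factor the denominator:
  z + 1 = (z + 1)

The numerator P(z) = -z^2 - z - 1 has P(-1) = -1 ≠ 0, so no factor of (z + 1) cancels.
Near z = -1 we can therefore write f(z) = g(z)/(z + 1) with g analytic at -1 and g(-1) ≠ 0 (g is just the numerator).

Hence z = -1 is a pole of order 1.

Final answer: 1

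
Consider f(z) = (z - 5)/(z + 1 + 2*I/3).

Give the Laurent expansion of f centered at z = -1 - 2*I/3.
Put w = z - (-1 - 2*I/3), i.e. z = w - 1 - 2*I/3. The denominator is w, so it suffices to rewrite the numerator in powers of w.

P(z) = z - 5
P(w - 1 - 2*I/3) = -6 - 2*I/3 + w

Dividing each term by w:
  f = (-6 - 2*I/3)/w + 1

Substituting back w = z + 1 + 2*I/3:
  f(z) = (-6 - 2*I/3)/(z + 1 + 2*I/3) + 1

The series is finite because the numerator is a polynomial; the negative powers form the principal part, and the coefficient of 1/(z + 1 + 2*I/3) gives Res(f, -1 - 2*I/3) = -6 - 2*I/3.

Final answer: (-6 - 2*I/3)/(z + 1 + 2*I/3) + 1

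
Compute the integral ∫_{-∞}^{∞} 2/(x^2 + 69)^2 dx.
Let f(z) = 2/(z^2 + 69)^2. The denominator has no real zeros and deg Q - deg P = 4 ≥ 2, so the integral of f over the upper semicircle |z| = R tends to 0 as R → ∞. Closing the contour in the upper half-plane,
  ∫_{-∞}^{∞} f(x) dx = 2πi · Σ Res(f, z_k)  over the poles with Im z_k > 0.

Zeros of the denominator: z^2 + 69 = 0 gives z = ±sqrt(69)*I.
Upper half-plane: z = sqrt(69)*I (a pole of order 2).

Write f(z) = g(z)/(z - sqrt(69)*I)^2 with g(z) = 2/(z + sqrt(69)*I)^2. For a double pole, Res(f, z₀) = g'(z₀):
  g'(z) = -4/(z + sqrt(69)*I)^3
  Res(f, sqrt(69)*I) = g'(sqrt(69)*I) = -sqrt(69)*I/9522

∫_{-∞}^{∞} f(x) dx = 2πi · (-sqrt(69)*I/9522) = sqrt(69)*pi/4761

Final answer: sqrt(69)*pi/4761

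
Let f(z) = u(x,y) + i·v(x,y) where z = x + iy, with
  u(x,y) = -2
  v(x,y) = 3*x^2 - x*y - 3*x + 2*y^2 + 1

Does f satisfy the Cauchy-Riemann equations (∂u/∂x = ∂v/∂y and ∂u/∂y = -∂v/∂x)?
∂u/∂x = 0
∂v/∂y = -x + 4*y
∂u/∂y = 0
∂v/∂x = 6*x - y - 3
∂u/∂x ≠ ∂v/∂y and ∂u/∂y ≠ -∂v/∂x; the Cauchy-Riemann equations are not satisfied, so f is not analytic.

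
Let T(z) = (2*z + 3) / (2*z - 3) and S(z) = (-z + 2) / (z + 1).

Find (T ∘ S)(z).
(T ∘ S)(z) = T(S(z)) = ((2)*S(z) + (3))/((2)*S(z) + (-3)). Multiply numerator and denominator by z + 1:
  numerator:   (2)*(-z + 2) + (3)*(z + 1) = z + 7
  denominator: (2)*(-z + 2) + (-3)*(z + 1) = -5*z + 1
(T ∘ S)(z) = (z + 7)/(-5*z + 1) = (-z - 7)/(5*z - 1)

Final answer: (-z - 7)/(5*z - 1)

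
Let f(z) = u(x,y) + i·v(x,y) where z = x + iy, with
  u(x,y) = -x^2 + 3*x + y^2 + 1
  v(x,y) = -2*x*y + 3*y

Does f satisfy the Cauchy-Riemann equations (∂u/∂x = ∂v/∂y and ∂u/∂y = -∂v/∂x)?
∂u/∂x = 3 - 2*x
∂v/∂y = 3 - 2*x
∂u/∂y = 2*y
∂v/∂x = -2*y
∂u/∂x = ∂v/∂y and ∂u/∂y = -∂v/∂x hold identically; f is analytic.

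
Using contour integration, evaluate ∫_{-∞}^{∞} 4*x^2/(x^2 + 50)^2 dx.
Let f(z) = 4*z^2/(z^2 + 50)^2. The denominator has no real zeros and deg Q - deg P = 2 ≥ 2, so the integral of f over the upper semicircle |z| = R tends to 0 as R → ∞. Closing the contour in the upper half-plane,
  ∫_{-∞}^{∞} f(x) dx = 2πi · Σ Res(f, z_k)  over the poles with Im z_k > 0.

Zeros of the denominator: z^2 + 50 = 0 gives z = ±5*sqrt(2)*I.
Upper half-plane: z = 5*sqrt(2)*I (a pole of order 2).

Write f(z) = g(z)/(z - 5*sqrt(2)*I)^2 with g(z) = 4*z^2/(z + 5*sqrt(2)*I)^2. For a double pole, Res(f, z₀) = g'(z₀):
  g'(z) = 40*sqrt(2)*I*z/(z + 5*sqrt(2)*I)^3
  Res(f, 5*sqrt(2)*I) = g'(5*sqrt(2)*I) = -sqrt(2)*I/10

∫_{-∞}^{∞} f(x) dx = 2πi · (-sqrt(2)*I/10) = sqrt(2)*pi/5

Final answer: sqrt(2)*pi/5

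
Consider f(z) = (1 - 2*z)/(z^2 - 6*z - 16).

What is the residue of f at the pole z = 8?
Write f(z) = P(z)/Q(z) with P(z) = 1 - 2*z and Q(z) = z^2 - 6*z - 16.
The denominator factors as Q(z) = (z - 8)*(z + 2), so z = 8 is a simple zero of Q and P is analytic there; z = 8 is therefore a simple pole and
  Res(f, z₀) = P(z₀)/Q'(z₀).

Q'(z) = 2*z - 6, so Q'(8) = 10.
P(8) = -15.

Res(f, 8) = (-15)/(10) = -3/2

Final answer: -3/2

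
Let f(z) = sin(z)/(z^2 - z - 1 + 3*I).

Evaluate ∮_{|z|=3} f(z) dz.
By the residue theorem, ∮_C f(z) dz = 2πi · (sum of the residues of f at the poles inside |z| = 3).

The denominator factors as (z + 1 - I)*(z - 2 + I), so the singularities of f are simple poles at z = -1 + I, z = 2 - I.
  |-1 + I|² = 2 < 9 = 3², so this pole is inside the contour.
  |2 - I|² = 5 < 9 = 3², so this pole is inside the contour.

With P(z) = sin(z) and Q(z) = z^2 - z - 1 + 3*I, each pole is simple, so Res(f, z₀) = P(z₀)/Q'(z₀) with Q'(z) = 2*z - 1.
  Res(f, -1 + I) = P(-1 + I)/Q'(-1 + I) = (-sin(1 - I))/(-3 + 2*I) = (3/13 + 2*I/13)*sin(1 - I)
  Res(f, 2 - I) = P(2 - I)/Q'(2 - I) = (sin(2 - I))/(3 - 2*I) = (3/13 + 2*I/13)*sin(2 - I)

Sum of residues inside C: (3/13 + 2*I/13)*sin(1 - I) + (3/13 + 2*I/13)*sin(2 - I)
∮_C f(z) dz = 2πi · ((3/13 + 2*I/13)*sin(1 - I) + (3/13 + 2*I/13)*sin(2 - I)) = pi*(-4/13 + 6*I/13)*sin(2 - I) + pi*(-4/13 + 6*I/13)*sin(1 - I)

Final answer: pi*(-4/13 + 6*I/13)*sin(2 - I) + pi*(-4/13 + 6*I/13)*sin(1 - I)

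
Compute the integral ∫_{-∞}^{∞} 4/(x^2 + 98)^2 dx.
sqrt(2)*pi/686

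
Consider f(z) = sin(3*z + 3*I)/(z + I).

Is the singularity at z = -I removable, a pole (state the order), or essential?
removable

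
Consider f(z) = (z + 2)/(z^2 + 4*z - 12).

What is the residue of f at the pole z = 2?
Write f(z) = P(z)/Q(z) with P(z) = z + 2 and Q(z) = z^2 + 4*z - 12.
The denominator factors as Q(z) = (z - 2)*(z + 6), so z = 2 is a simple zero of Q and P is analytic there; z = 2 is therefore a simple pole and
  Res(f, z₀) = P(z₀)/Q'(z₀).

Q'(z) = 2*z + 4, so Q'(2) = 8.
P(2) = 4.

Res(f, 2) = (4)/(8) = 1/2

Final answer: 1/2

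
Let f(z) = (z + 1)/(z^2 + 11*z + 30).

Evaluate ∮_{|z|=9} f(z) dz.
By the residue theorem, ∮_C f(z) dz = 2πi · (sum of the residues of f at the poles inside |z| = 9).

The denominator factors as (z + 6)*(z + 5), so the singularities of f are simple poles at z = -6, z = -5.
  |-6|² = 36 < 81 = 9², so this pole is inside the contour.
  |-5|² = 25 < 81 = 9², so this pole is inside the contour.

With P(z) = z + 1 and Q(z) = z^2 + 11*z + 30, each pole is simple, so Res(f, z₀) = P(z₀)/Q'(z₀) with Q'(z) = 2*z + 11.
  Res(f, -6) = P(-6)/Q'(-6) = (-5)/(-1) = 5
  Res(f, -5) = P(-5)/Q'(-5) = (-4)/(1) = -4

Sum of residues inside C: 1
∮_C f(z) dz = 2πi · (1) = 2*I*pi

Final answer: 2*I*pi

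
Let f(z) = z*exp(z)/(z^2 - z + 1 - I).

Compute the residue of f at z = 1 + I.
Write f(z) = P(z)/Q(z) with P(z) = z*exp(z) and Q(z) = z^2 - z + 1 - I.
The denominator factors as Q(z) = (z - 1 - I)*(z + I), so z = 1 + I is a simple zero of Q and P is analytic there; z = 1 + I is therefore a simple pole and
  Res(f, z₀) = P(z₀)/Q'(z₀).

Q'(z) = 2*z - 1, so Q'(1 + I) = 1 + 2*I.
P(1 + I) = (1 + I)*exp(1 + I).

Res(f, 1 + I) = ((1 + I)*exp(1 + I))/(1 + 2*I) = (3/5 - I/5)*exp(1 + I)

Final answer: (3/5 - I/5)*exp(1 + I)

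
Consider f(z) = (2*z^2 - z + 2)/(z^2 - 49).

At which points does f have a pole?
The singularities of f are the zeros of the denominator. Factoring,
  z^2 - 49 = (z - 7)*(z + 7)
so the candidates are z = 7, z = -7.

Check the numerator P(z) = 2*z^2 - z + 2 at each one:
  P(7) = 93 ≠ 0, so z = 7 is a (simple) pole.
  P(-7) = 107 ≠ 0, so z = -7 is a (simple) pole.

Poles of f: {-7, 7}

Final answer: {-7, 7}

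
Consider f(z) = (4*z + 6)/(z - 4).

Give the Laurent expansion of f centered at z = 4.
Put w = z - (4), i.e. z = w + 4. The denominator is w, so it suffices to rewrite the numerator in powers of w.

P(z) = 4*z + 6
P(w + 4) = 22 + 4*w

Dividing each term by w:
  f = 22/w + 4

Substituting back w = z - 4:
  f(z) = 22/(z - 4) + 4

The series is finite because the numerator is a polynomial; the negative powers form the principal part, and the coefficient of 1/(z - 4) gives Res(f, 4) = 22.

Final answer: 22/(z - 4) + 4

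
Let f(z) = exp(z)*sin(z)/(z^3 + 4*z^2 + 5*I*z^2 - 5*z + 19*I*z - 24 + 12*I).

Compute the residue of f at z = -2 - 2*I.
Write f(z) = P(z)/Q(z) with P(z) = exp(z)*sin(z) and Q(z) = z^3 + 4*z^2 + 5*I*z^2 - 5*z + 19*I*z - 24 + 12*I.
The denominator factors as Q(z) = (z + 2 + 2*I)*(z - 1 + 3*I)*(z + 3), so z = -2 - 2*I is a simple zero of Q and P is analytic there; z = -2 - 2*I is therefore a simple pole and
  Res(f, z₀) = P(z₀)/Q'(z₀).

Q'(z) = 3*z^2 + 8*z + 10*I*z - 5 + 19*I, so Q'(-2 - 2*I) = -1 + 7*I.
P(-2 - 2*I) = -exp(-2 - 2*I)*sin(2 + 2*I).

Res(f, -2 - 2*I) = (-exp(-2 - 2*I)*sin(2 + 2*I))/(-1 + 7*I) = (1/50 + 7*I/50)*exp(-2 - 2*I)*sin(2 + 2*I)

Final answer: (1/50 + 7*I/50)*exp(-2 - 2*I)*sin(2 + 2*I)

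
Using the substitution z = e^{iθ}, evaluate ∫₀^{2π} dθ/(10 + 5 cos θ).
2*sqrt(3)*pi/15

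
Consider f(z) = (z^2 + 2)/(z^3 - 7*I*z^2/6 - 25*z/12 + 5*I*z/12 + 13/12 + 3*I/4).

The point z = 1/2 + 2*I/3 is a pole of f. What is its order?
Factor the denominator:
  z^3 - 7*I*z^2/6 - 25*z/12 + 5*I*z/12 + 13/12 + 3*I/4 = (z - 1/2 - 2*I/3)*(z + 3/2 - I/2)*(z - 1)

The numerator P(z) = z^2 + 2 has P(1/2 + 2*I/3) = 65/36 + 2*I/3 ≠ 0, so no factor of (z - 1/2 - 2*I/3) cancels.
Near z = 1/2 + 2*I/3 we can therefore write f(z) = g(z)/(z - 1/2 - 2*I/3) with g analytic at 1/2 + 2*I/3 and g(1/2 + 2*I/3) ≠ 0 (g is the numerator divided by the remaining denominator factors).

Hence z = 1/2 + 2*I/3 is a pole of order 1.

Final answer: 1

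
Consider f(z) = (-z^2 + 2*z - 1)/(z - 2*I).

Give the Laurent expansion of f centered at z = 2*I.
Put w = z - (2*I), i.e. z = w + 2*I. The denominator is w, so it suffices to rewrite the numerator in powers of w.

P(z) = -z^2 + 2*z - 1
P(w + 2*I) = 3 + 4*I + (2 - 4*I)*w - w^2

Dividing each term by w:
  f = (3 + 4*I)/w + 2 - 4*I - w

Substituting back w = z - 2*I:
  f(z) = (3 + 4*I)/(z - 2*I) + 2 - 4*I - (z - 2*I)

The series is finite because the numerator is a polynomial; the negative powers form the principal part, and the coefficient of 1/(z - 2*I) gives Res(f, 2*I) = 3 + 4*I.

Final answer: (3 + 4*I)/(z - 2*I) + 2 - 4*I - (z - 2*I)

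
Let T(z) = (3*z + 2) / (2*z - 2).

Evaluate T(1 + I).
Substitute z = 1 + I:
  numerator:   3*(1 + I) + 2 = 5 + 3*I
  denominator: 2*(1 + I) - 2 = 2*I
T(1 + I) = (5 + 3*I)/(2*I); multiplying numerator and denominator by the conjugate -2*I gives (6 - 10*I)/4 = 3/2 - 5*I/2

Final answer: 3/2 - 5*I/2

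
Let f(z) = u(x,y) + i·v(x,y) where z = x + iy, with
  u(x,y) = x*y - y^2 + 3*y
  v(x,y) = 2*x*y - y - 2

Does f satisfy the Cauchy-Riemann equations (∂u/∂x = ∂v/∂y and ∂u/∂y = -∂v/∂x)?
∂u/∂x = y
∂v/∂y = 2*x - 1
∂u/∂y = x - 2*y + 3
∂v/∂x = 2*y
∂u/∂x ≠ ∂v/∂y and ∂u/∂y ≠ -∂v/∂x; the Cauchy-Riemann equations are not satisfied, so f is not analytic.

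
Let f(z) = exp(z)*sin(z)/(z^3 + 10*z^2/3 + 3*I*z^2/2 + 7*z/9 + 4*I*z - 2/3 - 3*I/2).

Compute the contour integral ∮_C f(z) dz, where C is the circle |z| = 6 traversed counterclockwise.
By the residue theorem, ∮_C f(z) dz = 2πi · (sum of the residues of f at the poles inside |z| = 6).

The denominator factors as (z - 1/3)*(z + 2/3 + 3*I/2)*(z + 3), so the singularities of f are simple poles at z = 1/3, z = -2/3 - 3*I/2, z = -3.
  |1/3|² = 1/9 < 36 = 6², so this pole is inside the contour.
  |-2/3 - 3*I/2|² = 97/36 < 36 = 6², so this pole is inside the contour.
  |-3|² = 9 < 36 = 6², so this pole is inside the contour.

With P(z) = exp(z)*sin(z) and Q(z) = z^3 + 10*z^2/3 + 3*I*z^2/2 + 7*z/9 + 4*I*z - 2/3 - 3*I/2, each pole is simple, so Res(f, z₀) = P(z₀)/Q'(z₀) with Q'(z) = 3*z^2 + 20*z/3 + 3*I*z + 7/9 + 4*I.
  Res(f, 1/3) = P(1/3)/Q'(1/3) = (exp(1/3)*sin(1/3))/(10/3 + 5*I) = (6/65 - 9*I/65)*exp(1/3)*sin(1/3)
  Res(f, -2/3 - 3*I/2) = P(-2/3 - 3*I/2)/Q'(-2/3 - 3*I/2) = (-exp(-2/3 - 3*I/2)*sin(2/3 + 3*I/2))/(-55/12 - 2*I) = (660/3601 - 288*I/3601)*exp(-2/3 - 3*I/2)*sin(2/3 + 3*I/2)
  Res(f, -3) = P(-3)/Q'(-3) = (-exp(-3)*sin(3))/(70/9 - 5*I) = (-126/1385 - 81*I/1385)*exp(-3)*sin(3)

Sum of residues inside C: (660/3601 - 288*I/3601)*exp(-2/3 - 3*I/2)*sin(2/3 + 3*I/2) + (6/65 - 9*I/65)*exp(1/3)*sin(1/3) + (-126/1385 - 81*I/1385)*exp(-3)*sin(3)
∮_C f(z) dz = 2πi · ((660/3601 - 288*I/3601)*exp(-2/3 - 3*I/2)*sin(2/3 + 3*I/2) + (6/65 - 9*I/65)*exp(1/3)*sin(1/3) + (-126/1385 - 81*I/1385)*exp(-3)*sin(3)) = pi*(162/1385 - 252*I/1385)*exp(-3)*sin(3) + pi*(18/65 + 12*I/65)*exp(1/3)*sin(1/3) + pi*(576/3601 + 1320*I/3601)*exp(-2/3 - 3*I/2)*sin(2/3 + 3*I/2)

Final answer: pi*(162/1385 - 252*I/1385)*exp(-3)*sin(3) + pi*(18/65 + 12*I/65)*exp(1/3)*sin(1/3) + pi*(576/3601 + 1320*I/3601)*exp(-2/3 - 3*I/2)*sin(2/3 + 3*I/2)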